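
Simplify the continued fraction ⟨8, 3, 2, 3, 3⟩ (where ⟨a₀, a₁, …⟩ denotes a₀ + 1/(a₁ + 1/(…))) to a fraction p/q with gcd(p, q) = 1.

655/79

Work from the innermost term outward:
Start with 3.
3 + 1/(3/1) = 3 + 1/3 = 10/3
2 + 1/(10/3) = 2 + 3/10 = 23/10
3 + 1/(23/10) = 3 + 10/23 = 79/23
8 + 1/(79/23) = 8 + 23/79 = 655/79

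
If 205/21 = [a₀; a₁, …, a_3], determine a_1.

1

Run the Euclidean algorithm, recording each quotient:
205 ÷ 21 → quotient 9, remainder 16
21 ÷ 16 → quotient 1, remainder 5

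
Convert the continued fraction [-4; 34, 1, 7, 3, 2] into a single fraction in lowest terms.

-8034/2023

Work from the innermost term outward:
Start with 2.
3 + 1/(2/1) = 3 + 1/2 = 7/2
7 + 1/(7/2) = 7 + 2/7 = 51/7
1 + 1/(51/7) = 1 + 7/51 = 58/51
34 + 1/(58/51) = 34 + 51/58 = 2023/58
-4 + 1/(2023/58) = -4 + 58/2023 = -8034/2023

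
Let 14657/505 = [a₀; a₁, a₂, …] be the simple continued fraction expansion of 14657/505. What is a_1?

Run the Euclidean algorithm, recording each quotient:
⌊14657/505⌋ = 29, remainder 12
⌊505/12⌋ = 42, remainder 1

42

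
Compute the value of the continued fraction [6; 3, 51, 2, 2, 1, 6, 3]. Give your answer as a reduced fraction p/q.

Start with 3.
6 + 1/(3/1) = 6 + 1/3 = 19/3
1 + 1/(19/3) = 1 + 3/19 = 22/19
2 + 1/(22/19) = 2 + 19/22 = 63/22
2 + 1/(63/22) = 2 + 22/63 = 148/63
51 + 1/(148/63) = 51 + 63/148 = 7611/148
3 + 1/(7611/148) = 3 + 148/7611 = 22981/7611
6 + 1/(22981/7611) = 6 + 7611/22981 = 145497/22981

145497/22981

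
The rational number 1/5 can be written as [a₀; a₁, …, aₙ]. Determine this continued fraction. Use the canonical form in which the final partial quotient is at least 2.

⌊1/5⌋ = 0, remainder 1
⌊5/1⌋ = 5, remainder 0

[0; 5]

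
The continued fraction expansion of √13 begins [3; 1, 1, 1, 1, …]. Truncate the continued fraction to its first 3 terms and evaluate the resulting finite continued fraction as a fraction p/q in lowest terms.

Start with 1.
1 + 1/(1/1) = 1 + 1/1 = 2/1
3 + 1/(2/1) = 3 + 1/2 = 7/2

7/2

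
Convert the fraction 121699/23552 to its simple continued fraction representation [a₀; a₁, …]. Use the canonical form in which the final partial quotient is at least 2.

[5; 5, 1, 47, 27, 3]

Run the Euclidean algorithm, recording each quotient:
⌊121699/23552⌋ = 5, remainder 3939
⌊23552/3939⌋ = 5, remainder 3857
⌊3939/3857⌋ = 1, remainder 82
⌊3857/82⌋ = 47, remainder 3
⌊82/3⌋ = 27, remainder 1
⌊3/1⌋ = 3, remainder 0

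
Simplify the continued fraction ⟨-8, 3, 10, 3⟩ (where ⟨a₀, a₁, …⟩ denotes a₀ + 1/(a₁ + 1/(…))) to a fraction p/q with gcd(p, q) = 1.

Use the convergent recurrence hₖ = aₖ·hₖ₋₁ + hₖ₋₂ (and likewise for the denominators kₖ):
a_0 = -8: -8/1
a_1 = 3: -23/3
a_2 = 10: -238/31
a_3 = 3: -737/96

-737/96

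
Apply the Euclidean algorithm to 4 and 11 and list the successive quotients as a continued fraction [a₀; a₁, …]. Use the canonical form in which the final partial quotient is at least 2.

⌊4/11⌋ = 0, remainder 4
⌊11/4⌋ = 2, remainder 3
⌊4/3⌋ = 1, remainder 1
⌊3/1⌋ = 3, remainder 0

[0; 2, 1, 3]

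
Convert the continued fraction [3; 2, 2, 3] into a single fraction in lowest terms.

a_0 = 3: 3/1
a_1 = 2: 7/2
a_2 = 2: 17/5
a_3 = 3: 58/17

58/17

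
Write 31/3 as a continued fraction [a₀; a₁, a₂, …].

Repeatedly divide and take the remainder:
31 = 10·3 + 1, so a_0 = 10
3 = 3·1 + 0, so a_1 = 3

[10; 3]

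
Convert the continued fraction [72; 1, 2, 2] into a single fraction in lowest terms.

a_0 = 72: 72/1
a_1 = 1: 73/1
a_2 = 2: 218/3
a_3 = 2: 509/7

509/7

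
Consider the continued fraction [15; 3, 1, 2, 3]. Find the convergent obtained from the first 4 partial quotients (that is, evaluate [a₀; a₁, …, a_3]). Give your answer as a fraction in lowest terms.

168/11

Start with 2.
1 + 1/(2/1) = 1 + 1/2 = 3/2
3 + 1/(3/2) = 3 + 2/3 = 11/3
15 + 1/(11/3) = 15 + 3/11 = 168/11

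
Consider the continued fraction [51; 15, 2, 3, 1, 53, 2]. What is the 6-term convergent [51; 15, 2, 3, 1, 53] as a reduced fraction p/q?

381709/7475

a_0 = 51: 51/1
a_1 = 15: 766/15
a_2 = 2: 1583/31
a_3 = 3: 5515/108
a_4 = 1: 7098/139
a_5 = 53: 381709/7475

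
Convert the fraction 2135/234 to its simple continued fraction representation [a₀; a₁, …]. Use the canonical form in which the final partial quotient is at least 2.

[9; 8, 14, 2]

2135 = 9·234 + 29, so a_0 = 9
234 = 8·29 + 2, so a_1 = 8
29 = 14·2 + 1, so a_2 = 14
2 = 2·1 + 0, so a_3 = 2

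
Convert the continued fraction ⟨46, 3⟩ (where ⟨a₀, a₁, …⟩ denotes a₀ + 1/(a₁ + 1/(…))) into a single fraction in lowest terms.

139/3

a_0 = 46: 46/1
a_1 = 3: 139/3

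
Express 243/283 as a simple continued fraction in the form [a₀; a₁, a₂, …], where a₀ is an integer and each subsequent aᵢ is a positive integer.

243 = 0·283 + 243, so a_0 = 0
283 = 1·243 + 40, so a_1 = 1
243 = 6·40 + 3, so a_2 = 6
40 = 13·3 + 1, so a_3 = 13
3 = 3·1 + 0, so a_4 = 3

[0; 1, 6, 13, 3]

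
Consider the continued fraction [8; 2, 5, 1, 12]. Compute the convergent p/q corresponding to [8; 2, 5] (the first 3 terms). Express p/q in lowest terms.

93/11

a_0 = 8: 8/1
a_1 = 2: 17/2
a_2 = 5: 93/11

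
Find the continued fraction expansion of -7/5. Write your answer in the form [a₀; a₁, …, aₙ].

[-2; 1, 1, 2]

-7 = -2·5 + 3, so a_0 = -2
5 = 1·3 + 2, so a_1 = 1
3 = 1·2 + 1, so a_2 = 1
2 = 2·1 + 0, so a_3 = 2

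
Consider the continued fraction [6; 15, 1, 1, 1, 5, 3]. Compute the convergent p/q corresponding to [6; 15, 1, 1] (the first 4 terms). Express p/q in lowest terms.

Compute successive convergents:
a_0 = 6: 6/1
a_1 = 15: 91/15
a_2 = 1: 97/16
a_3 = 1: 188/31

188/31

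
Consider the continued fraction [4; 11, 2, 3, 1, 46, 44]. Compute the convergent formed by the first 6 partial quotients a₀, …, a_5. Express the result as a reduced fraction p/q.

Start with 46.
1 + 1/(46/1) = 1 + 1/46 = 47/46
3 + 1/(47/46) = 3 + 46/47 = 187/47
2 + 1/(187/47) = 2 + 47/187 = 421/187
11 + 1/(421/187) = 11 + 187/421 = 4818/421
4 + 1/(4818/421) = 4 + 421/4818 = 19693/4818

19693/4818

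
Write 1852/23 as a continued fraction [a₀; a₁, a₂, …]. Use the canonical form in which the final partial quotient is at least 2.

[80; 1, 1, 11]

Apply division with remainder until the remainder is 0:
1852 = 80·23 + 12, so a_0 = 80
23 = 1·12 + 11, so a_1 = 1
12 = 1·11 + 1, so a_2 = 1
11 = 11·1 + 0, so a_3 = 11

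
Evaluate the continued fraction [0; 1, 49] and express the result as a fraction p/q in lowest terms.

49/50

Start with 49.
1 + 1/(49/1) = 1 + 1/49 = 50/49
0 + 1/(50/49) = 0 + 49/50 = 49/50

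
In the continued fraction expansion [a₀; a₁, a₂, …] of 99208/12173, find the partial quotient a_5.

⌊99208/12173⌋ = 8, remainder 1824
⌊12173/1824⌋ = 6, remainder 1229
⌊1824/1229⌋ = 1, remainder 595
⌊1229/595⌋ = 2, remainder 39
⌊595/39⌋ = 15, remainder 10
⌊39/10⌋ = 3, remainder 9

3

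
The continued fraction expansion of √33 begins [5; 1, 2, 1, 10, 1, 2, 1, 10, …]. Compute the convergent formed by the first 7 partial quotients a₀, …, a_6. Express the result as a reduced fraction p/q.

Start with 2.
1 + 1/(2/1) = 1 + 1/2 = 3/2
10 + 1/(3/2) = 10 + 2/3 = 32/3
1 + 1/(32/3) = 1 + 3/32 = 35/32
2 + 1/(35/32) = 2 + 32/35 = 102/35
1 + 1/(102/35) = 1 + 35/102 = 137/102
5 + 1/(137/102) = 5 + 102/137 = 787/137

787/137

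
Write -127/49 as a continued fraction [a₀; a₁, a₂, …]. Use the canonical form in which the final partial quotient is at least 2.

Run the Euclidean algorithm, recording each quotient:
-127 = -3·49 + 20, so a_0 = -3
49 = 2·20 + 9, so a_1 = 2
20 = 2·9 + 2, so a_2 = 2
9 = 4·2 + 1, so a_3 = 4
2 = 2·1 + 0, so a_4 = 2

[-3; 2, 2, 4, 2]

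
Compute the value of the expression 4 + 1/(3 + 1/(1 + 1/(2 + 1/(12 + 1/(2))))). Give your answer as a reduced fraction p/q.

Start with 2.
12 + 1/(2/1) = 12 + 1/2 = 25/2
2 + 1/(25/2) = 2 + 2/25 = 52/25
1 + 1/(52/25) = 1 + 25/52 = 77/52
3 + 1/(77/52) = 3 + 52/77 = 283/77
4 + 1/(283/77) = 4 + 77/283 = 1209/283

1209/283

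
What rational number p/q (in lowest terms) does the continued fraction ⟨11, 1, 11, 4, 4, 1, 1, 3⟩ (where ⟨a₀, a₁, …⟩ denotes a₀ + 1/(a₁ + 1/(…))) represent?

a_0 = 11: 11/1
a_1 = 1: 12/1
a_2 = 11: 143/12
a_3 = 4: 584/49
a_4 = 4: 2479/208
a_5 = 1: 3063/257
a_6 = 1: 5542/465
a_7 = 3: 19689/1652

19689/1652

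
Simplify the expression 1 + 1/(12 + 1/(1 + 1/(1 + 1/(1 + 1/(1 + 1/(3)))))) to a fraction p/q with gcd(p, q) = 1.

Start with 3.
1 + 1/(3/1) = 1 + 1/3 = 4/3
1 + 1/(4/3) = 1 + 3/4 = 7/4
1 + 1/(7/4) = 1 + 4/7 = 11/7
1 + 1/(11/7) = 1 + 7/11 = 18/11
12 + 1/(18/11) = 12 + 11/18 = 227/18
1 + 1/(227/18) = 1 + 18/227 = 245/227

245/227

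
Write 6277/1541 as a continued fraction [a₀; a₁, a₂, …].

⌊6277/1541⌋ = 4, remainder 113
⌊1541/113⌋ = 13, remainder 72
⌊113/72⌋ = 1, remainder 41
⌊72/41⌋ = 1, remainder 31
⌊41/31⌋ = 1, remainder 10
⌊31/10⌋ = 3, remainder 1
⌊10/1⌋ = 10, remainder 0

[4; 13, 1, 1, 1, 3, 10]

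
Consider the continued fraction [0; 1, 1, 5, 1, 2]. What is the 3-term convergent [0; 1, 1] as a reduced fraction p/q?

Start with 1.
1 + 1/(1/1) = 1 + 1/1 = 2/1
0 + 1/(2/1) = 0 + 1/2 = 1/2

1/2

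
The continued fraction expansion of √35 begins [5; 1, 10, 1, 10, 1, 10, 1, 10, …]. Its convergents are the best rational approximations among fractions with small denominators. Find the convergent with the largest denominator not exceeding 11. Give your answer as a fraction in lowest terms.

65/11

a_0 = 5: 5/1  (≤ bound)
a_1 = 1: 6/1  (≤ bound)
a_2 = 10: 65/11  (≤ bound)
a_3 = 1: 71/12  (> 11, stop)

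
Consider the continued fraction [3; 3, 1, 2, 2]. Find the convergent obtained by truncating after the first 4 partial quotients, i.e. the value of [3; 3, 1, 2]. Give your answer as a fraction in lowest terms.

36/11

Start with 2.
1 + 1/(2/1) = 1 + 1/2 = 3/2
3 + 1/(3/2) = 3 + 2/3 = 11/3
3 + 1/(11/3) = 3 + 3/11 = 36/11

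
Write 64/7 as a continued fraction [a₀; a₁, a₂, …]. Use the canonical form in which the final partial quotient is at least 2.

⌊64/7⌋ = 9, remainder 1
⌊7/1⌋ = 7, remainder 0

[9; 7]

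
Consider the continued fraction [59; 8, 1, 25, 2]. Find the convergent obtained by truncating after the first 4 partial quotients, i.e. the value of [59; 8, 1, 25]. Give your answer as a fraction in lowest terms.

a_0 = 59: 59/1
a_1 = 8: 473/8
a_2 = 1: 532/9
a_3 = 25: 13773/233

13773/233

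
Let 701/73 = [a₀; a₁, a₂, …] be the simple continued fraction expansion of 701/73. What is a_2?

1

Apply division with remainder until the remainder is 0:
701 = 9·73 + 44, so a_0 = 9
73 = 1·44 + 29, so a_1 = 1
44 = 1·29 + 15, so a_2 = 1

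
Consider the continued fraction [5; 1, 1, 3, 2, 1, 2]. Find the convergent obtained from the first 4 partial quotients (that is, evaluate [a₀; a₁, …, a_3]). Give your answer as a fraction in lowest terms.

a_0 = 5: 5/1
a_1 = 1: 6/1
a_2 = 1: 11/2
a_3 = 3: 39/7

39/7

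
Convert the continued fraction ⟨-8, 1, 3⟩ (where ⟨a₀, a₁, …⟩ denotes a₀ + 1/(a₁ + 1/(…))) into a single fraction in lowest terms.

Compute successive convergents:
a_0 = -8: -8/1
a_1 = 1: -7/1
a_2 = 3: -29/4

-29/4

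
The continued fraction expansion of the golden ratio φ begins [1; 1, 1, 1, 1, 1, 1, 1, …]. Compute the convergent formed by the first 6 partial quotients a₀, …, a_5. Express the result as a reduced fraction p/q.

13/8

Starting at the tail and folding back:
Start with 1.
1 + 1/(1/1) = 1 + 1/1 = 2/1
1 + 1/(2/1) = 1 + 1/2 = 3/2
1 + 1/(3/2) = 1 + 2/3 = 5/3
1 + 1/(5/3) = 1 + 3/5 = 8/5
1 + 1/(8/5) = 1 + 5/8 = 13/8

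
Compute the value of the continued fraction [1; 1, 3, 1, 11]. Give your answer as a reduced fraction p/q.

106/59

Compute successive convergents:
a_0 = 1: 1/1
a_1 = 1: 2/1
a_2 = 3: 7/4
a_3 = 1: 9/5
a_4 = 11: 106/59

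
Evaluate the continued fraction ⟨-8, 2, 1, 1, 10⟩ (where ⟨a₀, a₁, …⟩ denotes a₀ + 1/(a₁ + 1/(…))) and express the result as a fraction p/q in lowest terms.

-403/53

Collapse the nested fraction from the inside out:
Start with 10.
1 + 1/(10/1) = 1 + 1/10 = 11/10
1 + 1/(11/10) = 1 + 10/11 = 21/11
2 + 1/(21/11) = 2 + 11/21 = 53/21
-8 + 1/(53/21) = -8 + 21/53 = -403/53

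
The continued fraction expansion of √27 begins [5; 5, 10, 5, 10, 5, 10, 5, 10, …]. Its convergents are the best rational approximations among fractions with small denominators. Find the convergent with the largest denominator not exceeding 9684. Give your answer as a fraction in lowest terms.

13775/2651

a_0 = 5: 5/1  (≤ bound)
a_1 = 5: 26/5  (≤ bound)
a_2 = 10: 265/51  (≤ bound)
a_3 = 5: 1351/260  (≤ bound)
a_4 = 10: 13775/2651  (≤ bound)
a_5 = 5: 70226/13515  (> 9684, stop)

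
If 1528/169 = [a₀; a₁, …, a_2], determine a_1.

24

1528 = 9·169 + 7, so a_0 = 9
169 = 24·7 + 1, so a_1 = 24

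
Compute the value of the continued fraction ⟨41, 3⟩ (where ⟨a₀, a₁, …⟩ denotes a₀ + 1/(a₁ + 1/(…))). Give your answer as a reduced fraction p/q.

Compute successive convergents:
a_0 = 41: 41/1
a_1 = 3: 124/3

124/3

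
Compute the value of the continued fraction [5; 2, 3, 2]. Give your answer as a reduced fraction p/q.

87/16

a_0 = 5: 5/1
a_1 = 2: 11/2
a_2 = 3: 38/7
a_3 = 2: 87/16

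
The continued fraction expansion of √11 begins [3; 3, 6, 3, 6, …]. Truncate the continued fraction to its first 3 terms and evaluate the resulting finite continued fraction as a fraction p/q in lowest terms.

63/19

Start with 6.
3 + 1/(6/1) = 3 + 1/6 = 19/6
3 + 1/(19/6) = 3 + 6/19 = 63/19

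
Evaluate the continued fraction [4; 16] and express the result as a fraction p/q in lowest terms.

65/16

Start with 16.
4 + 1/(16/1) = 4 + 1/16 = 65/16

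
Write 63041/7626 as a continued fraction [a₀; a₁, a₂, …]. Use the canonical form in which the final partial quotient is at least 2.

Run the Euclidean algorithm, recording each quotient:
⌊63041/7626⌋ = 8, remainder 2033
⌊7626/2033⌋ = 3, remainder 1527
⌊2033/1527⌋ = 1, remainder 506
⌊1527/506⌋ = 3, remainder 9
⌊506/9⌋ = 56, remainder 2
⌊9/2⌋ = 4, remainder 1
⌊2/1⌋ = 2, remainder 0

[8; 3, 1, 3, 56, 4, 2]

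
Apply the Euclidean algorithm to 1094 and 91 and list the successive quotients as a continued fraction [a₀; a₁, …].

[12; 45, 2]

1094 ÷ 91 → quotient 12, remainder 2
91 ÷ 2 → quotient 45, remainder 1
2 ÷ 1 → quotient 2, remainder 0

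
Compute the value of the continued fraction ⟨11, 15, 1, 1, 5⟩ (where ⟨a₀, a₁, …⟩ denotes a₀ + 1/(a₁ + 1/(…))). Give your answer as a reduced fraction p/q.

1892/171

Start with 5.
1 + 1/(5/1) = 1 + 1/5 = 6/5
1 + 1/(6/5) = 1 + 5/6 = 11/6
15 + 1/(11/6) = 15 + 6/11 = 171/11
11 + 1/(171/11) = 11 + 11/171 = 1892/171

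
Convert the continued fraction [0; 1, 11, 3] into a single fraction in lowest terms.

34/37

Start with 3.
11 + 1/(3/1) = 11 + 1/3 = 34/3
1 + 1/(34/3) = 1 + 3/34 = 37/34
0 + 1/(37/34) = 0 + 34/37 = 34/37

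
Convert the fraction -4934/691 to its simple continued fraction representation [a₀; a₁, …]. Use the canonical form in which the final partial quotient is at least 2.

[-8; 1, 6, 8, 12]

-4934 = -8·691 + 594, so a_0 = -8
691 = 1·594 + 97, so a_1 = 1
594 = 6·97 + 12, so a_2 = 6
97 = 8·12 + 1, so a_3 = 8
12 = 12·1 + 0, so a_4 = 12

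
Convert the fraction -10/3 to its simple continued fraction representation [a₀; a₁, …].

[-4; 1, 2]

Run the Euclidean algorithm, recording each quotient:
-10 = -4·3 + 2, so a_0 = -4
3 = 1·2 + 1, so a_1 = 1
2 = 2·1 + 0, so a_2 = 2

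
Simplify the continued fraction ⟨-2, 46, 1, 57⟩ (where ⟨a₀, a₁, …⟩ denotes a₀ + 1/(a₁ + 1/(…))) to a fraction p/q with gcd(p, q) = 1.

-5392/2725

a_0 = -2: -2/1
a_1 = 46: -91/46
a_2 = 1: -93/47
a_3 = 57: -5392/2725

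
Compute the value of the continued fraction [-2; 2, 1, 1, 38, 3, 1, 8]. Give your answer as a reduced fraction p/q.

-10887/6800

Collapse the nested fraction from the inside out:
Start with 8.
1 + 1/(8/1) = 1 + 1/8 = 9/8
3 + 1/(9/8) = 3 + 8/9 = 35/9
38 + 1/(35/9) = 38 + 9/35 = 1339/35
1 + 1/(1339/35) = 1 + 35/1339 = 1374/1339
1 + 1/(1374/1339) = 1 + 1339/1374 = 2713/1374
2 + 1/(2713/1374) = 2 + 1374/2713 = 6800/2713
-2 + 1/(6800/2713) = -2 + 2713/6800 = -10887/6800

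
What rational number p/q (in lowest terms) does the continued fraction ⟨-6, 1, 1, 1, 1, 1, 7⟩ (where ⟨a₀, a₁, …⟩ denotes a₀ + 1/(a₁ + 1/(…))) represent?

Compute successive convergents:
a_0 = -6: -6/1
a_1 = 1: -5/1
a_2 = 1: -11/2
a_3 = 1: -16/3
a_4 = 1: -27/5
a_5 = 1: -43/8
a_6 = 7: -328/61

-328/61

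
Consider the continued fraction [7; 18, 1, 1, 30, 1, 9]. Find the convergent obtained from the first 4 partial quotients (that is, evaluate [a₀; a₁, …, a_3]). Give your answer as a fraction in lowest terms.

Start with 1.
1 + 1/(1/1) = 1 + 1/1 = 2/1
18 + 1/(2/1) = 18 + 1/2 = 37/2
7 + 1/(37/2) = 7 + 2/37 = 261/37

261/37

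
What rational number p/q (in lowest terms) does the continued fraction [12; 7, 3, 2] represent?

619/51

Start with 2.
3 + 1/(2/1) = 3 + 1/2 = 7/2
7 + 1/(7/2) = 7 + 2/7 = 51/7
12 + 1/(51/7) = 12 + 7/51 = 619/51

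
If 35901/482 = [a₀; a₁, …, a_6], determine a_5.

3

⌊35901/482⌋ = 74, remainder 233
⌊482/233⌋ = 2, remainder 16
⌊233/16⌋ = 14, remainder 9
⌊16/9⌋ = 1, remainder 7
⌊9/7⌋ = 1, remainder 2
⌊7/2⌋ = 3, remainder 1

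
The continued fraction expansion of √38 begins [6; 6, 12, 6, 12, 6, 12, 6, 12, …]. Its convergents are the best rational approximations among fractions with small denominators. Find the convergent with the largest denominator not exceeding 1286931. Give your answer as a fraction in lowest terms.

2463306/399601

a_0 = 6: 6/1  (≤ bound)
a_1 = 6: 37/6  (≤ bound)
a_2 = 12: 450/73  (≤ bound)
a_3 = 6: 2737/444  (≤ bound)
a_4 = 12: 33294/5401  (≤ bound)
a_5 = 6: 202501/32850  (≤ bound)
a_6 = 12: 2463306/399601  (≤ bound)
a_7 = 6: 14982337/2430456  (> 1286931, stop)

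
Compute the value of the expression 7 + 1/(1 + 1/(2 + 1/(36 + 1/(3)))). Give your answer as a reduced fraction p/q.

a_0 = 7: 7/1
a_1 = 1: 8/1
a_2 = 2: 23/3
a_3 = 36: 836/109
a_4 = 3: 2531/330

2531/330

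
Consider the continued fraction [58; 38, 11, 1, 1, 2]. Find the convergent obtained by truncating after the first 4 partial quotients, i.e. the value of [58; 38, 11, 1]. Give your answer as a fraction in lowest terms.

26518/457

a_0 = 58: 58/1
a_1 = 38: 2205/38
a_2 = 11: 24313/419
a_3 = 1: 26518/457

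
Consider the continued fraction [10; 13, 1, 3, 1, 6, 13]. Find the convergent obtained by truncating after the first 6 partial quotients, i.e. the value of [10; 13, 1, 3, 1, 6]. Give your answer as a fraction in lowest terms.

4724/469

Use the convergent recurrence hₖ = aₖ·hₖ₋₁ + hₖ₋₂ (and likewise for the denominators kₖ):
a_0 = 10: 10/1
a_1 = 13: 131/13
a_2 = 1: 141/14
a_3 = 3: 554/55
a_4 = 1: 695/69
a_5 = 6: 4724/469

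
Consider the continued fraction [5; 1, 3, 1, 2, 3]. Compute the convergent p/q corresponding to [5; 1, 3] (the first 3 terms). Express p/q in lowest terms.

a_0 = 5: 5/1
a_1 = 1: 6/1
a_2 = 3: 23/4

23/4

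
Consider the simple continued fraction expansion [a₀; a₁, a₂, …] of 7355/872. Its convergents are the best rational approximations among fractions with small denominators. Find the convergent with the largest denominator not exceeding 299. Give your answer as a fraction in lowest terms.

2387/283

a_0 = 8: 8/1  (≤ bound)
a_1 = 2: 17/2  (≤ bound)
a_2 = 3: 59/7  (≤ bound)
a_3 = 3: 194/23  (≤ bound)
a_4 = 12: 2387/283  (≤ bound)
a_5 = 3: 7355/872  (> 299, stop)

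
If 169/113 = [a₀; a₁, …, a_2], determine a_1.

169 ÷ 113 → quotient 1, remainder 56
113 ÷ 56 → quotient 2, remainder 1

2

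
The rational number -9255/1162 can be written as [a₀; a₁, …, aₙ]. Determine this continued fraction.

[-8; 28, 2, 1, 13]

⌊-9255/1162⌋ = -8, remainder 41
⌊1162/41⌋ = 28, remainder 14
⌊41/14⌋ = 2, remainder 13
⌊14/13⌋ = 1, remainder 1
⌊13/1⌋ = 13, remainder 0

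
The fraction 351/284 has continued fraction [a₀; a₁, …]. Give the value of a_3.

5

Run the Euclidean algorithm, recording each quotient:
351 ÷ 284 → quotient 1, remainder 67
284 ÷ 67 → quotient 4, remainder 16
67 ÷ 16 → quotient 4, remainder 3
16 ÷ 3 → quotient 5, remainder 1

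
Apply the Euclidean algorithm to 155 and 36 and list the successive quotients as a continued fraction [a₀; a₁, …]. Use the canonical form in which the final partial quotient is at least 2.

[4; 3, 3, 1, 2]

Repeatedly divide and take the remainder:
⌊155/36⌋ = 4, remainder 11
⌊36/11⌋ = 3, remainder 3
⌊11/3⌋ = 3, remainder 2
⌊3/2⌋ = 1, remainder 1
⌊2/1⌋ = 2, remainder 0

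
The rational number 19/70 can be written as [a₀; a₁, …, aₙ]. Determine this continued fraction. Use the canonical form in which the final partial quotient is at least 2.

⌊19/70⌋ = 0, remainder 19
⌊70/19⌋ = 3, remainder 13
⌊19/13⌋ = 1, remainder 6
⌊13/6⌋ = 2, remainder 1
⌊6/1⌋ = 6, remainder 0

[0; 3, 1, 2, 6]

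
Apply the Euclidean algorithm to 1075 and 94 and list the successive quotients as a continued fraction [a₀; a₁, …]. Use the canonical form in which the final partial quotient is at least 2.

[11; 2, 3, 2, 2, 2]

Run the Euclidean algorithm, recording each quotient:
⌊1075/94⌋ = 11, remainder 41
⌊94/41⌋ = 2, remainder 12
⌊41/12⌋ = 3, remainder 5
⌊12/5⌋ = 2, remainder 2
⌊5/2⌋ = 2, remainder 1
⌊2/1⌋ = 2, remainder 0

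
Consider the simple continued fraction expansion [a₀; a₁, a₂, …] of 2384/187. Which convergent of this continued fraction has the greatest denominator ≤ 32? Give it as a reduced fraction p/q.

51/4

a_0 = 12: 12/1  (≤ bound)
a_1 = 1: 13/1  (≤ bound)
a_2 = 2: 38/3  (≤ bound)
a_3 = 1: 51/4  (≤ bound)
a_4 = 46: 2384/187  (> 32, stop)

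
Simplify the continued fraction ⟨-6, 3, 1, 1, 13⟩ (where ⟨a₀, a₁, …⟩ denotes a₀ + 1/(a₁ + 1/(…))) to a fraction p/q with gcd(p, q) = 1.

Work from the innermost term outward:
Start with 13.
1 + 1/(13/1) = 1 + 1/13 = 14/13
1 + 1/(14/13) = 1 + 13/14 = 27/14
3 + 1/(27/14) = 3 + 14/27 = 95/27
-6 + 1/(95/27) = -6 + 27/95 = -543/95

-543/95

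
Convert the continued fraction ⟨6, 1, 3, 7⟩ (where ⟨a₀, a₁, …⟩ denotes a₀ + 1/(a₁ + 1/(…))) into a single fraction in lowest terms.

196/29

a_0 = 6: 6/1
a_1 = 1: 7/1
a_2 = 3: 27/4
a_3 = 7: 196/29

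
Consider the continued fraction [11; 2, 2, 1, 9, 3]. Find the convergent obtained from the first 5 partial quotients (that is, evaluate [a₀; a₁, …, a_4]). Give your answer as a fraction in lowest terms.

Start with 9.
1 + 1/(9/1) = 1 + 1/9 = 10/9
2 + 1/(10/9) = 2 + 9/10 = 29/10
2 + 1/(29/10) = 2 + 10/29 = 68/29
11 + 1/(68/29) = 11 + 29/68 = 777/68

777/68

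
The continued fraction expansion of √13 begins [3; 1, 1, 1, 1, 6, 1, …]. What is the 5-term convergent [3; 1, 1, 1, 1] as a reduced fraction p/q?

a_0 = 3: 3/1
a_1 = 1: 4/1
a_2 = 1: 7/2
a_3 = 1: 11/3
a_4 = 1: 18/5

18/5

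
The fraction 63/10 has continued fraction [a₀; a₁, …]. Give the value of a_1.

⌊63/10⌋ = 6, remainder 3
⌊10/3⌋ = 3, remainder 1

3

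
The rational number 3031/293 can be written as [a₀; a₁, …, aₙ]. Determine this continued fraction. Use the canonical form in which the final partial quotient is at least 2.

3031 = 10·293 + 101, so a_0 = 10
293 = 2·101 + 91, so a_1 = 2
101 = 1·91 + 10, so a_2 = 1
91 = 9·10 + 1, so a_3 = 9
10 = 10·1 + 0, so a_4 = 10

[10; 2, 1, 9, 10]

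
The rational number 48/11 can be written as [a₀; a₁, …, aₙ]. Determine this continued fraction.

[4; 2, 1, 3]

48 = 4·11 + 4, so a_0 = 4
11 = 2·4 + 3, so a_1 = 2
4 = 1·3 + 1, so a_2 = 1
3 = 3·1 + 0, so a_3 = 3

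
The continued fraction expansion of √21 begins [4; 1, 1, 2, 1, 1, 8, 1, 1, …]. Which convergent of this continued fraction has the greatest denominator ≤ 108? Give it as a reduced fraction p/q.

List convergents until the denominator exceeds the bound:
a_0 = 4: 4/1  (≤ bound)
a_1 = 1: 5/1  (≤ bound)
a_2 = 1: 9/2  (≤ bound)
a_3 = 2: 23/5  (≤ bound)
a_4 = 1: 32/7  (≤ bound)
a_5 = 1: 55/12  (≤ bound)
a_6 = 8: 472/103  (≤ bound)
a_7 = 1: 527/115  (> 108, stop)

472/103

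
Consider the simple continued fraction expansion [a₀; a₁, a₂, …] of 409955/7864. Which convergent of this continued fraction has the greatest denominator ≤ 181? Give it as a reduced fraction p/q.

List convergents until the denominator exceeds the bound:
a_0 = 52: 52/1  (≤ bound)
a_1 = 7: 365/7  (≤ bound)
a_2 = 1: 417/8  (≤ bound)
a_3 = 1: 782/15  (≤ bound)
a_4 = 1: 1199/23  (≤ bound)
a_5 = 11: 13971/268  (> 181, stop)

1199/23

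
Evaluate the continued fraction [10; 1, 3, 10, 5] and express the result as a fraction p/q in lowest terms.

2248/209

Compute successive convergents:
a_0 = 10: 10/1
a_1 = 1: 11/1
a_2 = 3: 43/4
a_3 = 10: 441/41
a_4 = 5: 2248/209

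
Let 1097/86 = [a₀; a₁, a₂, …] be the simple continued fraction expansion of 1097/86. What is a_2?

3

Run the Euclidean algorithm, recording each quotient:
1097 ÷ 86 → quotient 12, remainder 65
86 ÷ 65 → quotient 1, remainder 21
65 ÷ 21 → quotient 3, remainder 2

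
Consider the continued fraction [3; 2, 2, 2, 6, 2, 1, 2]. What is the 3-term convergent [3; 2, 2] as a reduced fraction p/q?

Start with 2.
2 + 1/(2/1) = 2 + 1/2 = 5/2
3 + 1/(5/2) = 3 + 2/5 = 17/5

17/5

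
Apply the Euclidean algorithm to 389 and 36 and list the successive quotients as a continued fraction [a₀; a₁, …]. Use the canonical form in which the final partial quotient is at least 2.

[10; 1, 4, 7]

Repeatedly divide and take the remainder:
⌊389/36⌋ = 10, remainder 29
⌊36/29⌋ = 1, remainder 7
⌊29/7⌋ = 4, remainder 1
⌊7/1⌋ = 7, remainder 0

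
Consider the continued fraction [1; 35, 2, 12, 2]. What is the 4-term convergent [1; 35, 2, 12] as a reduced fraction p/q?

912/887

Starting at the tail and folding back:
Start with 12.
2 + 1/(12/1) = 2 + 1/12 = 25/12
35 + 1/(25/12) = 35 + 12/25 = 887/25
1 + 1/(887/25) = 1 + 25/887 = 912/887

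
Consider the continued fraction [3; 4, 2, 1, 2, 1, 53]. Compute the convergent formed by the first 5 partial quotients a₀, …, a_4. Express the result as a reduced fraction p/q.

113/35

a_0 = 3: 3/1
a_1 = 4: 13/4
a_2 = 2: 29/9
a_3 = 1: 42/13
a_4 = 2: 113/35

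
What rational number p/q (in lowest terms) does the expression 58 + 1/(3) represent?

175/3

Start with 3.
58 + 1/(3/1) = 58 + 1/3 = 175/3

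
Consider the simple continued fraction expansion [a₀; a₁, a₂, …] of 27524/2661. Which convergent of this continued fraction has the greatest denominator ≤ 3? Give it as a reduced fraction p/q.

List convergents until the denominator exceeds the bound:
a_0 = 10: 10/1  (≤ bound)
a_1 = 2: 21/2  (≤ bound)
a_2 = 1: 31/3  (≤ bound)
a_3 = 10: 331/32  (> 3, stop)

31/3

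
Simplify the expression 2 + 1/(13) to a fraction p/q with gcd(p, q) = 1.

27/13

Start with 13.
2 + 1/(13/1) = 2 + 1/13 = 27/13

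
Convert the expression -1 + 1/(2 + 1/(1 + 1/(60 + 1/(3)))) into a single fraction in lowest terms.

Start with 3.
60 + 1/(3/1) = 60 + 1/3 = 181/3
1 + 1/(181/3) = 1 + 3/181 = 184/181
2 + 1/(184/181) = 2 + 181/184 = 549/184
-1 + 1/(549/184) = -1 + 184/549 = -365/549

-365/549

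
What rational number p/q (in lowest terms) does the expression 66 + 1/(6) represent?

397/6

Collapse the nested fraction from the inside out:
Start with 6.
66 + 1/(6/1) = 66 + 1/6 = 397/6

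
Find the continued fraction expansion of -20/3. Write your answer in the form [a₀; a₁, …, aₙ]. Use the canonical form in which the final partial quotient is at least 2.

Apply division with remainder until the remainder is 0:
-20 ÷ 3 → quotient -7, remainder 1
3 ÷ 1 → quotient 3, remainder 0

[-7; 3]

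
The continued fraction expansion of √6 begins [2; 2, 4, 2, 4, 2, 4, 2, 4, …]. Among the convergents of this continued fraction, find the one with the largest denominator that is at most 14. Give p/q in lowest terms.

a_0 = 2: 2/1  (≤ bound)
a_1 = 2: 5/2  (≤ bound)
a_2 = 4: 22/9  (≤ bound)
a_3 = 2: 49/20  (> 14, stop)

22/9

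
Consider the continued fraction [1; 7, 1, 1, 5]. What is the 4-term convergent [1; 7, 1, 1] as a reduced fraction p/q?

17/15

Use the convergent recurrence hₖ = aₖ·hₖ₋₁ + hₖ₋₂ (and likewise for the denominators kₖ):
a_0 = 1: 1/1
a_1 = 7: 8/7
a_2 = 1: 9/8
a_3 = 1: 17/15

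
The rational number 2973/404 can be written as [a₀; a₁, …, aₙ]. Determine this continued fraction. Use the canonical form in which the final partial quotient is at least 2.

Repeatedly divide and take the remainder:
2973 ÷ 404 → quotient 7, remainder 145
404 ÷ 145 → quotient 2, remainder 114
145 ÷ 114 → quotient 1, remainder 31
114 ÷ 31 → quotient 3, remainder 21
31 ÷ 21 → quotient 1, remainder 10
21 ÷ 10 → quotient 2, remainder 1
10 ÷ 1 → quotient 10, remainder 0

[7; 2, 1, 3, 1, 2, 10]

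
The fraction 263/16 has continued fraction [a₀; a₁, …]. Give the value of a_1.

⌊263/16⌋ = 16, remainder 7
⌊16/7⌋ = 2, remainder 2

2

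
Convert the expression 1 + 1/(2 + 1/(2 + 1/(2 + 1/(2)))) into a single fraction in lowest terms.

41/29

a_0 = 1: 1/1
a_1 = 2: 3/2
a_2 = 2: 7/5
a_3 = 2: 17/12
a_4 = 2: 41/29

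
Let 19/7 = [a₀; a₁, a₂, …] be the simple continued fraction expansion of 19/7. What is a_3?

Run the Euclidean algorithm, recording each quotient:
19 = 2·7 + 5, so a_0 = 2
7 = 1·5 + 2, so a_1 = 1
5 = 2·2 + 1, so a_2 = 2
2 = 2·1 + 0, so a_3 = 2

2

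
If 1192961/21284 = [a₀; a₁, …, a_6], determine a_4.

1

1192961 = 56·21284 + 1057, so a_0 = 56
21284 = 20·1057 + 144, so a_1 = 20
1057 = 7·144 + 49, so a_2 = 7
144 = 2·49 + 46, so a_3 = 2
49 = 1·46 + 3, so a_4 = 1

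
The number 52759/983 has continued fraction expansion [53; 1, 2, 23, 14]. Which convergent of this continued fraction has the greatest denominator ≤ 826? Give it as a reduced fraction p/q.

List convergents until the denominator exceeds the bound:
a_0 = 53: 53/1  (≤ bound)
a_1 = 1: 54/1  (≤ bound)
a_2 = 2: 161/3  (≤ bound)
a_3 = 23: 3757/70  (≤ bound)
a_4 = 14: 52759/983  (> 826, stop)

3757/70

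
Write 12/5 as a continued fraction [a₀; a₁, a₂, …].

[2; 2, 2]

12 = 2·5 + 2, so a_0 = 2
5 = 2·2 + 1, so a_1 = 2
2 = 2·1 + 0, so a_2 = 2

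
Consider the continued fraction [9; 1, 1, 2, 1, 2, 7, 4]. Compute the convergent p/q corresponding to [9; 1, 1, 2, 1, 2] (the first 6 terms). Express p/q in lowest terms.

a_0 = 9: 9/1
a_1 = 1: 10/1
a_2 = 1: 19/2
a_3 = 2: 48/5
a_4 = 1: 67/7
a_5 = 2: 182/19

182/19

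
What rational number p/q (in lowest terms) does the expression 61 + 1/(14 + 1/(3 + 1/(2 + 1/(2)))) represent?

14840/243

Starting at the tail and folding back:
Start with 2.
2 + 1/(2/1) = 2 + 1/2 = 5/2
3 + 1/(5/2) = 3 + 2/5 = 17/5
14 + 1/(17/5) = 14 + 5/17 = 243/17
61 + 1/(243/17) = 61 + 17/243 = 14840/243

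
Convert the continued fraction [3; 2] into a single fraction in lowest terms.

7/2

Work from the innermost term outward:
Start with 2.
3 + 1/(2/1) = 3 + 1/2 = 7/2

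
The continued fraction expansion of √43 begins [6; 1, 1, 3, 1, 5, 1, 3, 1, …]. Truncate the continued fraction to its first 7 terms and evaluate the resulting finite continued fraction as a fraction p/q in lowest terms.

Work from the innermost term outward:
Start with 1.
5 + 1/(1/1) = 5 + 1/1 = 6/1
1 + 1/(6/1) = 1 + 1/6 = 7/6
3 + 1/(7/6) = 3 + 6/7 = 27/7
1 + 1/(27/7) = 1 + 7/27 = 34/27
1 + 1/(34/27) = 1 + 27/34 = 61/34
6 + 1/(61/34) = 6 + 34/61 = 400/61

400/61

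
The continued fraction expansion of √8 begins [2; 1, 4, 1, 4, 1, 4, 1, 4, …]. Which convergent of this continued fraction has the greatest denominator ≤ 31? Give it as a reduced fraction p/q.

List convergents until the denominator exceeds the bound:
a_0 = 2: 2/1  (≤ bound)
a_1 = 1: 3/1  (≤ bound)
a_2 = 4: 14/5  (≤ bound)
a_3 = 1: 17/6  (≤ bound)
a_4 = 4: 82/29  (≤ bound)
a_5 = 1: 99/35  (> 31, stop)

82/29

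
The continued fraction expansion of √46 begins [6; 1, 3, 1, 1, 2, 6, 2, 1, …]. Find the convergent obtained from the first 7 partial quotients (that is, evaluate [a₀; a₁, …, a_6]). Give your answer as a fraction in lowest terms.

a_0 = 6: 6/1
a_1 = 1: 7/1
a_2 = 3: 27/4
a_3 = 1: 34/5
a_4 = 1: 61/9
a_5 = 2: 156/23
a_6 = 6: 997/147

997/147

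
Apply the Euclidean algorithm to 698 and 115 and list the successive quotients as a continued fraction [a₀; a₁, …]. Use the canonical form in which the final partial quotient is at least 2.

Run the Euclidean algorithm, recording each quotient:
698 = 6·115 + 8, so a_0 = 6
115 = 14·8 + 3, so a_1 = 14
8 = 2·3 + 2, so a_2 = 2
3 = 1·2 + 1, so a_3 = 1
2 = 2·1 + 0, so a_4 = 2

[6; 14, 2, 1, 2]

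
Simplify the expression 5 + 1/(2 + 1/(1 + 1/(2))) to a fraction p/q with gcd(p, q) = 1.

a_0 = 5: 5/1
a_1 = 2: 11/2
a_2 = 1: 16/3
a_3 = 2: 43/8

43/8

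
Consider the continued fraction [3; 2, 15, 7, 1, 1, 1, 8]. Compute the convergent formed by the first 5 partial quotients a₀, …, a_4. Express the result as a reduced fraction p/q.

Start with 1.
7 + 1/(1/1) = 7 + 1/1 = 8/1
15 + 1/(8/1) = 15 + 1/8 = 121/8
2 + 1/(121/8) = 2 + 8/121 = 250/121
3 + 1/(250/121) = 3 + 121/250 = 871/250

871/250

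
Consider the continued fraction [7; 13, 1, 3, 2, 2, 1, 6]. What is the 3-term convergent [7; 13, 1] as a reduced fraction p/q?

Start with 1.
13 + 1/(1/1) = 13 + 1/1 = 14/1
7 + 1/(14/1) = 7 + 1/14 = 99/14

99/14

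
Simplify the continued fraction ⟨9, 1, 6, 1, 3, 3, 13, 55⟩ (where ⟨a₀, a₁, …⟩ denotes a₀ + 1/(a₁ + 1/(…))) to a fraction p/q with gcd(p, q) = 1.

730682/74021

Compute successive convergents:
a_0 = 9: 9/1
a_1 = 1: 10/1
a_2 = 6: 69/7
a_3 = 1: 79/8
a_4 = 3: 306/31
a_5 = 3: 997/101
a_6 = 13: 13267/1344
a_7 = 55: 730682/74021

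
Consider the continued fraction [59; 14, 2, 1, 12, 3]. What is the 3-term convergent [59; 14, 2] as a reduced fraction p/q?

Use the convergent recurrence hₖ = aₖ·hₖ₋₁ + hₖ₋₂ (and likewise for the denominators kₖ):
a_0 = 59: 59/1
a_1 = 14: 827/14
a_2 = 2: 1713/29

1713/29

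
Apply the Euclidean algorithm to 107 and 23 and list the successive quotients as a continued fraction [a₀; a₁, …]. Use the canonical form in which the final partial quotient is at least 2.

[4; 1, 1, 1, 7]

⌊107/23⌋ = 4, remainder 15
⌊23/15⌋ = 1, remainder 8
⌊15/8⌋ = 1, remainder 7
⌊8/7⌋ = 1, remainder 1
⌊7/1⌋ = 7, remainder 0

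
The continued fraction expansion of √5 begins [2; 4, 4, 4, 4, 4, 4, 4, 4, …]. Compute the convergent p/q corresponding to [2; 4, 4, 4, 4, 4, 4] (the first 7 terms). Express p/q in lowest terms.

12238/5473

Start with 4.
4 + 1/(4/1) = 4 + 1/4 = 17/4
4 + 1/(17/4) = 4 + 4/17 = 72/17
4 + 1/(72/17) = 4 + 17/72 = 305/72
4 + 1/(305/72) = 4 + 72/305 = 1292/305
4 + 1/(1292/305) = 4 + 305/1292 = 5473/1292
2 + 1/(5473/1292) = 2 + 1292/5473 = 12238/5473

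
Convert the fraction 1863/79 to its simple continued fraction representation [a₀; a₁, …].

Apply division with remainder until the remainder is 0:
⌊1863/79⌋ = 23, remainder 46
⌊79/46⌋ = 1, remainder 33
⌊46/33⌋ = 1, remainder 13
⌊33/13⌋ = 2, remainder 7
⌊13/7⌋ = 1, remainder 6
⌊7/6⌋ = 1, remainder 1
⌊6/1⌋ = 6, remainder 0

[23; 1, 1, 2, 1, 1, 6]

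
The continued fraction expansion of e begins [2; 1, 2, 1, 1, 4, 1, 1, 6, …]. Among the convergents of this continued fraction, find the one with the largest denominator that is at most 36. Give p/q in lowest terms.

a_0 = 2: 2/1  (≤ bound)
a_1 = 1: 3/1  (≤ bound)
a_2 = 2: 8/3  (≤ bound)
a_3 = 1: 11/4  (≤ bound)
a_4 = 1: 19/7  (≤ bound)
a_5 = 4: 87/32  (≤ bound)
a_6 = 1: 106/39  (> 36, stop)

87/32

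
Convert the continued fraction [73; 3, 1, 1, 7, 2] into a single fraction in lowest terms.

a_0 = 73: 73/1
a_1 = 3: 220/3
a_2 = 1: 293/4
a_3 = 1: 513/7
a_4 = 7: 3884/53
a_5 = 2: 8281/113

8281/113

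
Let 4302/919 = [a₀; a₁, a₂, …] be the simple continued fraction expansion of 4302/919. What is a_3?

Apply division with remainder until the remainder is 0:
4302 ÷ 919 → quotient 4, remainder 626
919 ÷ 626 → quotient 1, remainder 293
626 ÷ 293 → quotient 2, remainder 40
293 ÷ 40 → quotient 7, remainder 13

7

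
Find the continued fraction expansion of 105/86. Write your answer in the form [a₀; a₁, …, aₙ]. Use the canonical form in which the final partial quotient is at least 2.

105 ÷ 86 → quotient 1, remainder 19
86 ÷ 19 → quotient 4, remainder 10
19 ÷ 10 → quotient 1, remainder 9
10 ÷ 9 → quotient 1, remainder 1
9 ÷ 1 → quotient 9, remainder 0

[1; 4, 1, 1, 9]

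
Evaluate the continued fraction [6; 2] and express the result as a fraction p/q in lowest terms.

a_0 = 6: 6/1
a_1 = 2: 13/2

13/2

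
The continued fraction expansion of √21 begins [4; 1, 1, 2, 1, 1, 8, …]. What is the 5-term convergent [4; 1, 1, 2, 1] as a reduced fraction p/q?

32/7

Collapse the nested fraction from the inside out:
Start with 1.
2 + 1/(1/1) = 2 + 1/1 = 3/1
1 + 1/(3/1) = 1 + 1/3 = 4/3
1 + 1/(4/3) = 1 + 3/4 = 7/4
4 + 1/(7/4) = 4 + 4/7 = 32/7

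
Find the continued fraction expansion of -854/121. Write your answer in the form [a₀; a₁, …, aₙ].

Apply division with remainder until the remainder is 0:
-854 = -8·121 + 114, so a_0 = -8
121 = 1·114 + 7, so a_1 = 1
114 = 16·7 + 2, so a_2 = 16
7 = 3·2 + 1, so a_3 = 3
2 = 2·1 + 0, so a_4 = 2

[-8; 1, 16, 3, 2]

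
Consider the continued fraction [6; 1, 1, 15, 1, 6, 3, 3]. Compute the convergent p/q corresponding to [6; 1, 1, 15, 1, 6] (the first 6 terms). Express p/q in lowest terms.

1492/229

Compute successive convergents:
a_0 = 6: 6/1
a_1 = 1: 7/1
a_2 = 1: 13/2
a_3 = 15: 202/31
a_4 = 1: 215/33
a_5 = 6: 1492/229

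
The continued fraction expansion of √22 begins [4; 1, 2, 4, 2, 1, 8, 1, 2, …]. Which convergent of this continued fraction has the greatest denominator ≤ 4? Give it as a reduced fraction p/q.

List convergents until the denominator exceeds the bound:
a_0 = 4: 4/1  (≤ bound)
a_1 = 1: 5/1  (≤ bound)
a_2 = 2: 14/3  (≤ bound)
a_3 = 4: 61/13  (> 4, stop)

14/3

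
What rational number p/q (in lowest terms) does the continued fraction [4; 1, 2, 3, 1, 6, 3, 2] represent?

Use the convergent recurrence hₖ = aₖ·hₖ₋₁ + hₖ₋₂ (and likewise for the denominators kₖ):
a_0 = 4: 4/1
a_1 = 1: 5/1
a_2 = 2: 14/3
a_3 = 3: 47/10
a_4 = 1: 61/13
a_5 = 6: 413/88
a_6 = 3: 1300/277
a_7 = 2: 3013/642

3013/642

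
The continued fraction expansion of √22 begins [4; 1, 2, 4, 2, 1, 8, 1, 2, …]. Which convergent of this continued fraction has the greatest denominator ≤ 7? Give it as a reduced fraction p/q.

a_0 = 4: 4/1  (≤ bound)
a_1 = 1: 5/1  (≤ bound)
a_2 = 2: 14/3  (≤ bound)
a_3 = 4: 61/13  (> 7, stop)

14/3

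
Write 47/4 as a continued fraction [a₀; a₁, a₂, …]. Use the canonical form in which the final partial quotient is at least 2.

47 ÷ 4 → quotient 11, remainder 3
4 ÷ 3 → quotient 1, remainder 1
3 ÷ 1 → quotient 3, remainder 0

[11; 1, 3]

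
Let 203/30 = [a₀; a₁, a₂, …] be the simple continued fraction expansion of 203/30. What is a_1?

1

203 = 6·30 + 23, so a_0 = 6
30 = 1·23 + 7, so a_1 = 1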